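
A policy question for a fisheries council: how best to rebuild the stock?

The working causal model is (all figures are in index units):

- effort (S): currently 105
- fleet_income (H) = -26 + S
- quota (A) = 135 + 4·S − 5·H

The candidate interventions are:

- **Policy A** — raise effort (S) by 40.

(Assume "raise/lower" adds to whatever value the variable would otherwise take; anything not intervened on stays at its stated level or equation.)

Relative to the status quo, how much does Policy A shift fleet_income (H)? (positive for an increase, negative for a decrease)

40

Baseline:
  S = 105
  H = -26 + 105 = 79
Policy A (S + 40):
  S = 105 + 40 = 145
  H = -26 + 145 = 119
Change in H: 119 − 79 = 40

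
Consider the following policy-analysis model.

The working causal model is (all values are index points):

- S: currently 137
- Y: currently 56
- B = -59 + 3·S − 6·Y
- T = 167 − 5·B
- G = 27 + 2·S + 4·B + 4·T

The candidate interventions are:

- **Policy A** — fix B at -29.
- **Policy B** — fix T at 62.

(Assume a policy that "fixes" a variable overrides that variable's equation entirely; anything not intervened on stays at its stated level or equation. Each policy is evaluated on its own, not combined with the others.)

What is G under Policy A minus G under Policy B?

Policy A (B := -29):
  S = 137
  Y = 56
  B = -29
  T = 167 − 5·(-29) = 312
  G = 27 + 2·137 + 4·(-29) + 4·312 = 1433
Policy B (T := 62):
  S = 137
  Y = 56
  B = -59 + 3·137 − 6·56 = 16
  T = 62
  G = 27 + 2·137 + 4·16 + 4·62 = 613
G: 1433 − 613 = 820

820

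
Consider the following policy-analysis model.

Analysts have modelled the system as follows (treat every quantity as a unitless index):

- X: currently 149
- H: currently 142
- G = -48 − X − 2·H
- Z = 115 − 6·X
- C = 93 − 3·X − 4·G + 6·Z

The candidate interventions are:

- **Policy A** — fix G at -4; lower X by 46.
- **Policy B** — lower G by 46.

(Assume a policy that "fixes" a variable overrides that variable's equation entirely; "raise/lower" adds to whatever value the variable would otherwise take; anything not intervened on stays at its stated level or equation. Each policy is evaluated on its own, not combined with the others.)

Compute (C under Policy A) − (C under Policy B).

Policy A (G := -4, X − 46):
  X = 149 − 46 = 103
  H = 142
  G = -4
  Z = 115 − 6·103 = -503
  C = 93 − 3·103 − 4·(-4) + 6·(-503) = -3218
Policy B (G − 46):
  X = 149
  H = 142
  G = -48 − 149 − 2·142 (−46 from intervention) = -527
  Z = 115 − 6·149 = -779
  C = 93 − 3·149 − 4·(-527) + 6·(-779) = -2920
C: -3218 − (-2920) = -298

-298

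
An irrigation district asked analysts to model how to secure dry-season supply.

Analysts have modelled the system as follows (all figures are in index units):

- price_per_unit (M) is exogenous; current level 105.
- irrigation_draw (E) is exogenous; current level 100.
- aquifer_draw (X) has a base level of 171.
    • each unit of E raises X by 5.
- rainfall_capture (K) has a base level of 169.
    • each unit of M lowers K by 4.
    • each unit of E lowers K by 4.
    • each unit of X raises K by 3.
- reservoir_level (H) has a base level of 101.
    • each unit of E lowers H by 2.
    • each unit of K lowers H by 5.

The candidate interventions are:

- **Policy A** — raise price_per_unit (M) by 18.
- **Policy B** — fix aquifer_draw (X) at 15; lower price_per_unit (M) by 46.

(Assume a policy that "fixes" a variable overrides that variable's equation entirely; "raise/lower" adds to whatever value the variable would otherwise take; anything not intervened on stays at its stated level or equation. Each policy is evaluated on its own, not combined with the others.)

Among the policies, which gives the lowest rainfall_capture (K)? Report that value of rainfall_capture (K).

Policy A (M + 18):
  M = 105 + 18 = 123
  E = 100
  X = 171 + 5·100 = 671
  K = 169 − 4·123 − 4·100 + 3·671 = 1290
Policy B (X := 15, M − 46):
  M = 105 − 46 = 59
  E = 100
  X = 15
  K = 169 − 4·59 − 4·100 + 3·15 = -422
Comparing — Policy A: K=1290, Policy B: K=-422. Lowest is -422 (Policy B).

-422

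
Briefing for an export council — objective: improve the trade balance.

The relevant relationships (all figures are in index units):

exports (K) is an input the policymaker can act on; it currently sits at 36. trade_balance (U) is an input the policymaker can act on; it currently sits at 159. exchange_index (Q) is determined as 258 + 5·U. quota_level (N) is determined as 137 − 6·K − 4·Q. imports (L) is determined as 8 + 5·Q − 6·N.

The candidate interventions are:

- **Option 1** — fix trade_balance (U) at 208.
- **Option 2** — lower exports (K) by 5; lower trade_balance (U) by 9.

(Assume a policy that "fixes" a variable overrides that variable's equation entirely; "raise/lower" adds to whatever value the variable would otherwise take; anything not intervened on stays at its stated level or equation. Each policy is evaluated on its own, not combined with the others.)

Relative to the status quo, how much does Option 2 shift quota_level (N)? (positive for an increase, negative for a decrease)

210

Baseline:
  K = 36
  U = 159
  Q = 258 + 5·159 = 1053
  N = 137 − 6·36 − 4·1053 = -4291
Option 2 (K − 5, U − 9):
  K = 36 − 5 = 31
  U = 159 − 9 = 150
  Q = 258 + 5·150 = 1008
  N = 137 − 6·31 − 4·1008 = -4081
Change in N: -4081 − (-4291) = 210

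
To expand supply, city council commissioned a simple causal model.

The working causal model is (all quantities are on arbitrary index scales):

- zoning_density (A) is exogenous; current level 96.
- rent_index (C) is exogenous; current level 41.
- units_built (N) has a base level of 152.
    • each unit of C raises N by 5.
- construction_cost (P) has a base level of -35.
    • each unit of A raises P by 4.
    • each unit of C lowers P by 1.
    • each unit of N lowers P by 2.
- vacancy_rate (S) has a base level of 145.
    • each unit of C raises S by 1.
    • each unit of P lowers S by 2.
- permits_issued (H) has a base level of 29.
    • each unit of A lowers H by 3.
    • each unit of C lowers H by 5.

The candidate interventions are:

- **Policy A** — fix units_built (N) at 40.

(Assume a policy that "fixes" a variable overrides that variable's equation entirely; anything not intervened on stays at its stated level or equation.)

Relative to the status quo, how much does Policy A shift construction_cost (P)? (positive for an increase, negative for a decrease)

Baseline:
  A = 96
  C = 41
  N = 152 + 5·41 = 357
  P = -35 + 4·96 − 41 − 2·357 = -406
Policy A (N := 40):
  A = 96
  C = 41
  N = 40
  P = -35 + 4·96 − 41 − 2·40 = 228
Change in P: 228 − (-406) = 634

634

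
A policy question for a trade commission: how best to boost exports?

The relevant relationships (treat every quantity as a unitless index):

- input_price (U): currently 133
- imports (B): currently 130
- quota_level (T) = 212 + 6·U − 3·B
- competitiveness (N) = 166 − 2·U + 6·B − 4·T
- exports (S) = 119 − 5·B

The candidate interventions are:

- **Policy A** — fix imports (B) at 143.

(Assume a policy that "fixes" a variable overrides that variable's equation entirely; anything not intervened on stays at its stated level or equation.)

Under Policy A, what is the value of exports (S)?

-596

Policy A (B := 143):
  B = 143
  S = 119 − 5·143 = -596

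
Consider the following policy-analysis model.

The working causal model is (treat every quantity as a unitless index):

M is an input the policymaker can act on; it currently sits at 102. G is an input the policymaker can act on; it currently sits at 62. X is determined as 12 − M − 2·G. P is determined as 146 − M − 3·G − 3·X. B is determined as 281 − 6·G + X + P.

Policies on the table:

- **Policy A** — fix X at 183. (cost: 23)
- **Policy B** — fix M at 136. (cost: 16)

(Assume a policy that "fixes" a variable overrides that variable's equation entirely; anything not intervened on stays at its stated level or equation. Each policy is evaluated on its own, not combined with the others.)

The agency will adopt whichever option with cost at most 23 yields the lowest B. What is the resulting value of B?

-599

Policy A (X := 183):
  M = 102
  G = 62
  X = 183
  P = 146 − 102 − 3·62 − 3·183 = -691
  B = 281 − 6·62 + 183 + (-691) = -599
Policy B (M := 136):
  M = 136
  G = 62
  X = 12 − 136 − 2·62 = -248
  P = 146 − 136 − 3·62 − 3·(-248) = 568
  B = 281 − 6·62 + (-248) + 568 = 229
Comparing — Policy A: B=-599, Policy B: B=229. Lowest is -599 (Policy A).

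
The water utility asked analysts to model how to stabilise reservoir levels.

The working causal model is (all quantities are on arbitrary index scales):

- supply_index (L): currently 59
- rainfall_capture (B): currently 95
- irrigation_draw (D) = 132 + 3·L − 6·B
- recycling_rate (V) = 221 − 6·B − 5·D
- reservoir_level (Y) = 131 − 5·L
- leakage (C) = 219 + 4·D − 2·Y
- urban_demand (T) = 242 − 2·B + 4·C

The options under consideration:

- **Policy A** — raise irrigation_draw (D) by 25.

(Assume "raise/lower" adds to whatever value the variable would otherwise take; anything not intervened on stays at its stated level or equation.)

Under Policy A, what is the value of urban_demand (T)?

-1536

Policy A (D + 25):
  L = 59
  B = 95
  D = 132 + 3·59 − 6·95 (+25 from intervention) = -236
  Y = 131 − 5·59 = -164
  C = 219 + 4·(-236) − 2·(-164) = -397
  T = 242 − 2·95 + 4·(-397) = -1536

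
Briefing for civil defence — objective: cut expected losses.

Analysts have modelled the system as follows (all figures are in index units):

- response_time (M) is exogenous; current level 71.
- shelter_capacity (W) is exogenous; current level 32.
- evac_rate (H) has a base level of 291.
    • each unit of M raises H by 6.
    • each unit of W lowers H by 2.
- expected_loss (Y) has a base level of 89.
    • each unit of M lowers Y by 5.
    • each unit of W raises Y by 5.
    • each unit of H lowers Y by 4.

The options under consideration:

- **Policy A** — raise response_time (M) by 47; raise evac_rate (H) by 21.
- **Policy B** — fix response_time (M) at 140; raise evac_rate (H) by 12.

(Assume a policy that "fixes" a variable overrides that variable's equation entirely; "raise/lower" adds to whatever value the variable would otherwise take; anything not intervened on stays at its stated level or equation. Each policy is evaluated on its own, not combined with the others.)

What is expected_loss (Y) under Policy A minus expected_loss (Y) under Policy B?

Policy A (M + 47, H + 21):
  M = 71 + 47 = 118
  W = 32
  H = 291 + 6·118 − 2·32 (+21 from intervention) = 956
  Y = 89 − 5·118 + 5·32 − 4·956 = -4165
Policy B (M := 140, H + 12):
  M = 140
  W = 32
  H = 291 + 6·140 − 2·32 (+12 from intervention) = 1079
  Y = 89 − 5·140 + 5·32 − 4·1079 = -4767
Y: -4165 − (-4767) = 602

602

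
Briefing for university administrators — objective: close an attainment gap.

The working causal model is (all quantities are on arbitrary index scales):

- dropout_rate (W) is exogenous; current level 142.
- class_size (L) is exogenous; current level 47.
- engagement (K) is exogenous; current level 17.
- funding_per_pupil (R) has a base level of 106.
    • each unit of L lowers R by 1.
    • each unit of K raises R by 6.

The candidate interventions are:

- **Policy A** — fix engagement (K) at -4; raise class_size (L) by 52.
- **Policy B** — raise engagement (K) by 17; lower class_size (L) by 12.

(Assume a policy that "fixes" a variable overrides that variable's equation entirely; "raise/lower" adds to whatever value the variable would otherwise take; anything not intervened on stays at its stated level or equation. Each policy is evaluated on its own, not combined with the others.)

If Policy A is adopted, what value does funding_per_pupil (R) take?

Policy A (K := -4, L + 52):
  L = 47 + 52 = 99
  K = -4
  R = 106 − 99 + 6·(-4) = -17

-17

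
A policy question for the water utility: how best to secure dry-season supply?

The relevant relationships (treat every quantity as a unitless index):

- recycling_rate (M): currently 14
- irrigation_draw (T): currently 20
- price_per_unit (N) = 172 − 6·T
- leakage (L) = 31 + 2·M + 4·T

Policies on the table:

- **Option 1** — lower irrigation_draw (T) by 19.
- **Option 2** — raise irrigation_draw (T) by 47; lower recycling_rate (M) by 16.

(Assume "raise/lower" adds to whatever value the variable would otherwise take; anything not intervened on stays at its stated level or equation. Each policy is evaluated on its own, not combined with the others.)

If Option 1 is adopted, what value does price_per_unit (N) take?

166

Option 1 (T − 19):
  T = 20 − 19 = 1
  N = 172 − 6·1 = 166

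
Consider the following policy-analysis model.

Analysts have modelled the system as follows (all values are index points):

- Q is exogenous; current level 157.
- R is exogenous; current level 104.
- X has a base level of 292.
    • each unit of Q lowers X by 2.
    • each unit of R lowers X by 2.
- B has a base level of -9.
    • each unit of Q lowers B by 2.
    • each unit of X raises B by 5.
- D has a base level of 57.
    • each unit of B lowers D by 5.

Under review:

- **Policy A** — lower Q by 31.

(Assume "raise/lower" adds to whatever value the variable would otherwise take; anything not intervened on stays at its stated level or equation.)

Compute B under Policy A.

Policy A (Q − 31):
  Q = 157 − 31 = 126
  R = 104
  X = 292 − 2·126 − 2·104 = -168
  B = -9 − 2·126 + 5·(-168) = -1101

-1101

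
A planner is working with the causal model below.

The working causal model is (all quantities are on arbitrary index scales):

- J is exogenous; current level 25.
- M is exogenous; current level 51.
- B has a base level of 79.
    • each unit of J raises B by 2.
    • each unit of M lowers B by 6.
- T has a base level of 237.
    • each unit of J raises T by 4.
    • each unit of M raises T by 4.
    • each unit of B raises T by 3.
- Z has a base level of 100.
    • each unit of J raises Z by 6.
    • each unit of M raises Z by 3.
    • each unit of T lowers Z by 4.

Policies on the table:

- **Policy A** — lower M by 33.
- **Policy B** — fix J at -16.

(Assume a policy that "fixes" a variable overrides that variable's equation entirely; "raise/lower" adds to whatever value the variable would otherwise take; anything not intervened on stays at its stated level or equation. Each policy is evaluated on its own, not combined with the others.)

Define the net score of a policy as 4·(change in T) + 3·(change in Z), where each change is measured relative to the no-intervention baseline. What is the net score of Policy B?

2542

Baseline:
  J = 25
  M = 51
  B = 79 + 2·25 − 6·51 = -177
  T = 237 + 4·25 + 4·51 + 3·(-177) = 10
  Z = 100 + 6·25 + 3·51 − 4·10 = 363
Policy B (J := -16):
  J = -16
  M = 51
  B = 79 + 2·(-16) − 6·51 = -259
  T = 237 + 4·(-16) + 4·51 + 3·(-259) = -400
  Z = 100 + 6·(-16) + 3·51 − 4·(-400) = 1757
ΔT = -400 − 10 = -410; ΔZ = 1757 − 363 = 1394
Score = 4·(-410) + 3·1394 = 2542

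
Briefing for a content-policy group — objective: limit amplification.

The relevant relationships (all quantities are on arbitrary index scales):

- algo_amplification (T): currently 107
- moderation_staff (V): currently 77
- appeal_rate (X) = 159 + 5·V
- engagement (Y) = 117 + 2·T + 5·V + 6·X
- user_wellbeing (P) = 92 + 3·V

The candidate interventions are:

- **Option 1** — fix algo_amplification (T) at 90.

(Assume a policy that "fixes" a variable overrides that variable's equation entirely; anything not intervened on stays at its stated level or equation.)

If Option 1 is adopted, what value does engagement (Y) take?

Option 1 (T := 90):
  T = 90
  V = 77
  X = 159 + 5·77 = 544
  Y = 117 + 2·90 + 5·77 + 6·544 = 3946

3946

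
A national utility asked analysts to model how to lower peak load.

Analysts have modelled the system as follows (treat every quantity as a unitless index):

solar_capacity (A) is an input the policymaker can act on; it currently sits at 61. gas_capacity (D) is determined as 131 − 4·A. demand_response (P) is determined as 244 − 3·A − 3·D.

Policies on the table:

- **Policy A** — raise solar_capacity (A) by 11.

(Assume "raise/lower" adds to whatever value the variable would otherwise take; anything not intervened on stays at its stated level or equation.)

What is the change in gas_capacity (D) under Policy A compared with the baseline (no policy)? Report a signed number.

-44

Baseline:
  A = 61
  D = 131 − 4·61 = -113
Policy A (A + 11):
  A = 61 + 11 = 72
  D = 131 − 4·72 = -157
Change in D: -157 − (-113) = -44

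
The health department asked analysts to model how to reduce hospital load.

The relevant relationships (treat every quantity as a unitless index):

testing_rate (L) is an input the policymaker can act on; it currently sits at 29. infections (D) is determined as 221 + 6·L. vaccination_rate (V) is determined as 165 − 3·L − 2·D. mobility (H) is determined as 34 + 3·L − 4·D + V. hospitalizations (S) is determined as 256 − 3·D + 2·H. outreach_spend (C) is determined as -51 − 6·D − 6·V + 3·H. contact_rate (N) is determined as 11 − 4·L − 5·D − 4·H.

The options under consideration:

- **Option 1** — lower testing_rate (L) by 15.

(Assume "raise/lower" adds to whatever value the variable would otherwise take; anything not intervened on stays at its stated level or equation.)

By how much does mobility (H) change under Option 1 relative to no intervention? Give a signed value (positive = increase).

Baseline:
  L = 29
  D = 221 + 6·29 = 395
  V = 165 − 3·29 − 2·395 = -712
  H = 34 + 3·29 − 4·395 + (-712) = -2171
Option 1 (L − 15):
  L = 29 − 15 = 14
  D = 221 + 6·14 = 305
  V = 165 − 3·14 − 2·305 = -487
  H = 34 + 3·14 − 4·305 + (-487) = -1631
Change in H: -1631 − (-2171) = 540

540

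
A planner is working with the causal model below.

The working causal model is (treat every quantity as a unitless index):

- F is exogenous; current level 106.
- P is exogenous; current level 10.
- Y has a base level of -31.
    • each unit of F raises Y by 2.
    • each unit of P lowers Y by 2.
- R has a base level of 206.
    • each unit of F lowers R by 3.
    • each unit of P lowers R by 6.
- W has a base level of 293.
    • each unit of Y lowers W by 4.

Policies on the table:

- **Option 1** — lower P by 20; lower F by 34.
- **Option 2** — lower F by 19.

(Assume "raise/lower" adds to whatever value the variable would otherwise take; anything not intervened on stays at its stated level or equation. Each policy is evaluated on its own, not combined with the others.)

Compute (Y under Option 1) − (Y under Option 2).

Option 1 (P − 20, F − 34):
  F = 106 − 34 = 72
  P = 10 − 20 = -10
  Y = -31 + 2·72 − 2·(-10) = 133
Option 2 (F − 19):
  F = 106 − 19 = 87
  P = 10
  Y = -31 + 2·87 − 2·10 = 123
Y: 133 − 123 = 10

10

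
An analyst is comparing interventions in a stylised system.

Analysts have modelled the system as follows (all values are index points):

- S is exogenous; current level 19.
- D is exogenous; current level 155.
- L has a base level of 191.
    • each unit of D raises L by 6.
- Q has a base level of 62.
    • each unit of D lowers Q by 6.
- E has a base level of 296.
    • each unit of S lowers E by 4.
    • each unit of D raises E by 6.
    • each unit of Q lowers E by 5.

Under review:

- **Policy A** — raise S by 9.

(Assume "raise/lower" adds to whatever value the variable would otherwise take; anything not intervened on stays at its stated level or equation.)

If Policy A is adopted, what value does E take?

5454

Policy A (S + 9):
  S = 19 + 9 = 28
  D = 155
  Q = 62 − 6·155 = -868
  E = 296 − 4·28 + 6·155 − 5·(-868) = 5454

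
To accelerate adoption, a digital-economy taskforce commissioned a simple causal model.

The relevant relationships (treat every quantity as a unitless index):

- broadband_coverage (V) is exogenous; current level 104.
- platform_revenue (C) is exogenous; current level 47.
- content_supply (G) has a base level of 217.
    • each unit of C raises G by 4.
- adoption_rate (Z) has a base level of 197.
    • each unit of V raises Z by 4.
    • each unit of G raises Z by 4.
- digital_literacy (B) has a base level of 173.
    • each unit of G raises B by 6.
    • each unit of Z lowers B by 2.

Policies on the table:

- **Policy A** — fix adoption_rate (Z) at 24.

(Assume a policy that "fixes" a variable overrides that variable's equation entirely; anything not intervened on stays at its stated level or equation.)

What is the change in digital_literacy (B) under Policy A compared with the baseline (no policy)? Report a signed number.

4418

Baseline:
  V = 104
  C = 47
  G = 217 + 4·47 = 405
  Z = 197 + 4·104 + 4·405 = 2233
  B = 173 + 6·405 − 2·2233 = -1863
Policy A (Z := 24):
  V = 104
  C = 47
  G = 217 + 4·47 = 405
  Z = 24
  B = 173 + 6·405 − 2·24 = 2555
Change in B: 2555 − (-1863) = 4418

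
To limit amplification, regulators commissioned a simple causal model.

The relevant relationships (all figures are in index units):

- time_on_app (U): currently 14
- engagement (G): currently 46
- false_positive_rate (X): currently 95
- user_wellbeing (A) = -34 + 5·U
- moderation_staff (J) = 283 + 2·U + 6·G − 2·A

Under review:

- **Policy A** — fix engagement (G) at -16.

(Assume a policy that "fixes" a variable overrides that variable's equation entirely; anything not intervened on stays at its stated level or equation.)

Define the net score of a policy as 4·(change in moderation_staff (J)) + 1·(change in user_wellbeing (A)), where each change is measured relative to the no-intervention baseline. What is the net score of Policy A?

Baseline:
  U = 14
  G = 46
  A = -34 + 5·14 = 36
  J = 283 + 2·14 + 6·46 − 2·36 = 515
Policy A (G := -16):
  U = 14
  G = -16
  A = -34 + 5·14 = 36
  J = 283 + 2·14 + 6·(-16) − 2·36 = 143
ΔJ = 143 − 515 = -372; ΔA = 36 − 36 = 0
Score = 4·(-372) + 1·0 = -1488

-1488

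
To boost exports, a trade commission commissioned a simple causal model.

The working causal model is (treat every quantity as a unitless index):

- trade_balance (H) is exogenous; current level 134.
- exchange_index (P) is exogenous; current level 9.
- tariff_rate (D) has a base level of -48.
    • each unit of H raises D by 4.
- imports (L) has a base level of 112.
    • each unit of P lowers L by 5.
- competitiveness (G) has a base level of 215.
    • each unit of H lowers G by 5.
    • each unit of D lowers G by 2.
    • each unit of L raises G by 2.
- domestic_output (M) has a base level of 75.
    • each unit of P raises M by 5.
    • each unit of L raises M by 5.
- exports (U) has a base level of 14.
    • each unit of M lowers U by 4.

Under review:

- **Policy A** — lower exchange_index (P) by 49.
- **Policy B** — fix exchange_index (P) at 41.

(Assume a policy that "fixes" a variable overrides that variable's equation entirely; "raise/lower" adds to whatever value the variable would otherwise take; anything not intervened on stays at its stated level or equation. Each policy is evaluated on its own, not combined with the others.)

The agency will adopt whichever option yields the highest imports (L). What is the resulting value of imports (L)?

Policy A (P − 49):
  P = 9 − 49 = -40
  L = 112 − 5·(-40) = 312
Policy B (P := 41):
  P = 41
  L = 112 − 5·41 = -93
Comparing — Policy A: L=312, Policy B: L=-93. Highest is 312 (Policy A).

312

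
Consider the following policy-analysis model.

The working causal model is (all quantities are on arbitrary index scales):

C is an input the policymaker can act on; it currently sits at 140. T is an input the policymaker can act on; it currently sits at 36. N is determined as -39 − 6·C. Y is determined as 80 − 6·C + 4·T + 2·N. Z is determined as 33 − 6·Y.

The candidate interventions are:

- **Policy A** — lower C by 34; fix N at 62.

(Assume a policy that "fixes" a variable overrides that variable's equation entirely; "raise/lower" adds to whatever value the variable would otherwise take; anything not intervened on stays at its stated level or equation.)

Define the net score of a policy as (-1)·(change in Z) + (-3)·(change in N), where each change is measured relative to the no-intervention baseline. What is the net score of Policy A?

9693

Baseline:
  C = 140
  T = 36
  N = -39 − 6·140 = -879
  Y = 80 − 6·140 + 4·36 + 2·(-879) = -2374
  Z = 33 − 6·(-2374) = 14277
Policy A (C − 34, N := 62):
  C = 140 − 34 = 106
  T = 36
  N = 62
  Y = 80 − 6·106 + 4·36 + 2·62 = -288
  Z = 33 − 6·(-288) = 1761
ΔZ = 1761 − 14277 = -12516; ΔN = 62 − (-879) = 941
Score = (-1)·(-12516) + (-3)·941 = 9693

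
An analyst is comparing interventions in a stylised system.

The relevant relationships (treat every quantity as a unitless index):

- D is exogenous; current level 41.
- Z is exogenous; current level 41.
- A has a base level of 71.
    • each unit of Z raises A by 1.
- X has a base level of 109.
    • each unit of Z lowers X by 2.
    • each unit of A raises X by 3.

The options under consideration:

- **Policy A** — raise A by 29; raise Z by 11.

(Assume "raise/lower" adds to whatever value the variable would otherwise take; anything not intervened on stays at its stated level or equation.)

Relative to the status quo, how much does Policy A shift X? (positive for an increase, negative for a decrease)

98

Baseline:
  Z = 41
  A = 71 + 41 = 112
  X = 109 − 2·41 + 3·112 = 363
Policy A (A + 29, Z + 11):
  Z = 41 + 11 = 52
  A = 71 + 52 (+29 from intervention) = 152
  X = 109 − 2·52 + 3·152 = 461
Change in X: 461 − 363 = 98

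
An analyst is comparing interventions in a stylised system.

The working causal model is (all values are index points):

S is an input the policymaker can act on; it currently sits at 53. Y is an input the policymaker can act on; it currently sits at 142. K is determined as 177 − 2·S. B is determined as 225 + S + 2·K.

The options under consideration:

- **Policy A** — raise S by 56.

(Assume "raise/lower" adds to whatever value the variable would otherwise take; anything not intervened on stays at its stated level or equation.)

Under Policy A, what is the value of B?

Policy A (S + 56):
  S = 53 + 56 = 109
  K = 177 − 2·109 = -41
  B = 225 + 109 + 2·(-41) = 252

252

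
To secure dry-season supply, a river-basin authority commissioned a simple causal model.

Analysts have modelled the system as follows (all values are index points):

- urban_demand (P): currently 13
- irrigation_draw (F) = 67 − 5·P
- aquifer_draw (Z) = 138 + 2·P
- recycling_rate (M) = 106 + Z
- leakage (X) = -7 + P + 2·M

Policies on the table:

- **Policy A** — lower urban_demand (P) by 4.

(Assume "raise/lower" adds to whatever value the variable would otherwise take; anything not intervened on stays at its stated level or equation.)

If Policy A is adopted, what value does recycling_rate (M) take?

262

Policy A (P − 4):
  P = 13 − 4 = 9
  Z = 138 + 2·9 = 156
  M = 106 + 156 = 262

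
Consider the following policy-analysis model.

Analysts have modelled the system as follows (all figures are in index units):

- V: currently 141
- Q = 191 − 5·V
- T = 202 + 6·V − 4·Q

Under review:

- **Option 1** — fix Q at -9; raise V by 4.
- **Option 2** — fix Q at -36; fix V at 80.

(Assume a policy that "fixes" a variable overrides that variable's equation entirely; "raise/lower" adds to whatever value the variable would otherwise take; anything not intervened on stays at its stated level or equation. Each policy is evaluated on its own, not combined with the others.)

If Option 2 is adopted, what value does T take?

826

Option 2 (Q := -36, V := 80):
  V = 80
  Q = -36
  T = 202 + 6·80 − 4·(-36) = 826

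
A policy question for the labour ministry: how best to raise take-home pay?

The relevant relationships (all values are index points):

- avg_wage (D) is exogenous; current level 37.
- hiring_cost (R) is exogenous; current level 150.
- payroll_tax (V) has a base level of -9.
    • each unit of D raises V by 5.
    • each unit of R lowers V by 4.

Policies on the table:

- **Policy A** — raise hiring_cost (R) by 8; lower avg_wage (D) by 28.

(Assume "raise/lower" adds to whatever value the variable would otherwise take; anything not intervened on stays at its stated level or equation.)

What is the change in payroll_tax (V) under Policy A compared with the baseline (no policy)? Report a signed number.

Baseline:
  D = 37
  R = 150
  V = -9 + 5·37 − 4·150 = -424
Policy A (R + 8, D − 28):
  D = 37 − 28 = 9
  R = 150 + 8 = 158
  V = -9 + 5·9 − 4·158 = -596
Change in V: -596 − (-424) = -172

-172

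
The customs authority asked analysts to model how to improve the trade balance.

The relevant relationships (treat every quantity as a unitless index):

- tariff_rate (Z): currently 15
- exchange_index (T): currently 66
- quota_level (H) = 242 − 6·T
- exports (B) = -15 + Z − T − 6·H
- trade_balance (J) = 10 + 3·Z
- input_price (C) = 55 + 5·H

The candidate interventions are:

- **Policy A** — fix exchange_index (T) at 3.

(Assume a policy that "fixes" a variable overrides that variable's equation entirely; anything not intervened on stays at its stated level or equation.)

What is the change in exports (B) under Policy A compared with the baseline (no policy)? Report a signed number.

Baseline:
  Z = 15
  T = 66
  H = 242 − 6·66 = -154
  B = -15 + 15 − 66 − 6·(-154) = 858
Policy A (T := 3):
  Z = 15
  T = 3
  H = 242 − 6·3 = 224
  B = -15 + 15 − 3 − 6·224 = -1347
Change in B: -1347 − 858 = -2205

-2205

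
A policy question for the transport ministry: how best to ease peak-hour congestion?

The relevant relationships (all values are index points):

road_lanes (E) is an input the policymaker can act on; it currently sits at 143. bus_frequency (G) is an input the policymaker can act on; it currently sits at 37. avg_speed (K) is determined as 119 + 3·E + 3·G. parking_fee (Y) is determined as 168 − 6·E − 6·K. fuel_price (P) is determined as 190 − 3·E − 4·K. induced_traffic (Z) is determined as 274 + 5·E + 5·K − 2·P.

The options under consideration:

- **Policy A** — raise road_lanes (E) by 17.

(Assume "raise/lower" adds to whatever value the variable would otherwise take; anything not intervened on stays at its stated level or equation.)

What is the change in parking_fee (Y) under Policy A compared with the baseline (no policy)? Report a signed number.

-408

Baseline:
  E = 143
  G = 37
  K = 119 + 3·143 + 3·37 = 659
  Y = 168 − 6·143 − 6·659 = -4644
Policy A (E + 17):
  E = 143 + 17 = 160
  G = 37
  K = 119 + 3·160 + 3·37 = 710
  Y = 168 − 6·160 − 6·710 = -5052
Change in Y: -5052 − (-4644) = -408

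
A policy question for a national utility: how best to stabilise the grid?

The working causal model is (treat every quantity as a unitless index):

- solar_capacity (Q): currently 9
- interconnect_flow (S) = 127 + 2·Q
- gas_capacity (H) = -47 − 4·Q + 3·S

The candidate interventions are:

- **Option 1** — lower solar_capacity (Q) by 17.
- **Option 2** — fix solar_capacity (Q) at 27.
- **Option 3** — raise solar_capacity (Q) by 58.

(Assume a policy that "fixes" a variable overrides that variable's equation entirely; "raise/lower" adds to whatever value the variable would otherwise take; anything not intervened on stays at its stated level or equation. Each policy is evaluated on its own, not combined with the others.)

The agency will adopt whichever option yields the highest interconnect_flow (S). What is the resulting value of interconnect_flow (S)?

Option 1 (Q − 17):
  Q = 9 − 17 = -8
  S = 127 + 2·(-8) = 111
Option 2 (Q := 27):
  Q = 27
  S = 127 + 2·27 = 181
Option 3 (Q + 58):
  Q = 9 + 58 = 67
  S = 127 + 2·67 = 261
Comparing — Option 1: S=111, Option 2: S=181, Option 3: S=261. Highest is 261 (Option 3).

261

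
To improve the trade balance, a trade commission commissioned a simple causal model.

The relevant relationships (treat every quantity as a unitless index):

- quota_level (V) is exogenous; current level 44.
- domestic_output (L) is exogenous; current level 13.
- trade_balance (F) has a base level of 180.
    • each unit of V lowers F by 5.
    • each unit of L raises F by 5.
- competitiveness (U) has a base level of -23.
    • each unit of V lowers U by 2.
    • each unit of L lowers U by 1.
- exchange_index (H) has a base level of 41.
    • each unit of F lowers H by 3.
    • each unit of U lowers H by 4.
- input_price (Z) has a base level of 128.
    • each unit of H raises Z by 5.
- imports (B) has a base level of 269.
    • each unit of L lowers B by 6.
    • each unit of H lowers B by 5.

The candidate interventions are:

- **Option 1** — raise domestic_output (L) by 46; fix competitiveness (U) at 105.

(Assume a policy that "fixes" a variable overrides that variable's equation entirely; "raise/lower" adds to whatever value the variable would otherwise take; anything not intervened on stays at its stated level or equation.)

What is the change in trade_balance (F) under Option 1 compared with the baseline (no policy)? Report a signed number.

230

Baseline:
  V = 44
  L = 13
  F = 180 − 5·44 + 5·13 = 25
Option 1 (L + 46, U := 105):
  V = 44
  L = 13 + 46 = 59
  F = 180 − 5·44 + 5·59 = 255
Change in F: 255 − 25 = 230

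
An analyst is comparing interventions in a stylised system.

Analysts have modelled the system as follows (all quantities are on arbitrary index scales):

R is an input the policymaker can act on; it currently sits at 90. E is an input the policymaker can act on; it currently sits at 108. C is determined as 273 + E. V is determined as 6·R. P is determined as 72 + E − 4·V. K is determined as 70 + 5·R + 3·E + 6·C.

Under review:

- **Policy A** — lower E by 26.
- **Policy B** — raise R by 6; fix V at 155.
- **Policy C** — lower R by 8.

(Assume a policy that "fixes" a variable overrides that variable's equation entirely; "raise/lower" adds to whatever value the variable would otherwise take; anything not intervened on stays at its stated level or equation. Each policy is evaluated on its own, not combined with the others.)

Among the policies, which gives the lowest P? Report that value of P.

Policy A (E − 26):
  R = 90
  E = 108 − 26 = 82
  V = 0 + 6·90 = 540
  P = 72 + 82 − 4·540 = -2006
Policy B (R + 6, V := 155):
  R = 90 + 6 = 96
  E = 108
  V = 155
  P = 72 + 108 − 4·155 = -440
Policy C (R − 8):
  R = 90 − 8 = 82
  E = 108
  V = 0 + 6·82 = 492
  P = 72 + 108 − 4·492 = -1788
Comparing — Policy A: P=-2006, Policy B: P=-440, Policy C: P=-1788. Lowest is -2006 (Policy A).

-2006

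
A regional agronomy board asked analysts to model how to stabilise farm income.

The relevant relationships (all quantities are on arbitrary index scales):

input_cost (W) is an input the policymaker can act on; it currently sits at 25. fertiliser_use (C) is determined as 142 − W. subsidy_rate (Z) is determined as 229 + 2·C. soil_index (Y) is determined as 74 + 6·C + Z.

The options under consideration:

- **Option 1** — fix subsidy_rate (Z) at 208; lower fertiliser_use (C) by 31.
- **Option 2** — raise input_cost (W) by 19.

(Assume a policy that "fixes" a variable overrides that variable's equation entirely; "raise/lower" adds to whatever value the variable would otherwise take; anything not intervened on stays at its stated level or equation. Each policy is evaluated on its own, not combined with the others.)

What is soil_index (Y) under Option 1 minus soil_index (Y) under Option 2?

Option 1 (Z := 208, C − 31):
  W = 25
  C = 142 − 25 (−31 from intervention) = 86
  Z = 208
  Y = 74 + 6·86 + 208 = 798
Option 2 (W + 19):
  W = 25 + 19 = 44
  C = 142 − 44 = 98
  Z = 229 + 2·98 = 425
  Y = 74 + 6·98 + 425 = 1087
Y: 798 − 1087 = -289

-289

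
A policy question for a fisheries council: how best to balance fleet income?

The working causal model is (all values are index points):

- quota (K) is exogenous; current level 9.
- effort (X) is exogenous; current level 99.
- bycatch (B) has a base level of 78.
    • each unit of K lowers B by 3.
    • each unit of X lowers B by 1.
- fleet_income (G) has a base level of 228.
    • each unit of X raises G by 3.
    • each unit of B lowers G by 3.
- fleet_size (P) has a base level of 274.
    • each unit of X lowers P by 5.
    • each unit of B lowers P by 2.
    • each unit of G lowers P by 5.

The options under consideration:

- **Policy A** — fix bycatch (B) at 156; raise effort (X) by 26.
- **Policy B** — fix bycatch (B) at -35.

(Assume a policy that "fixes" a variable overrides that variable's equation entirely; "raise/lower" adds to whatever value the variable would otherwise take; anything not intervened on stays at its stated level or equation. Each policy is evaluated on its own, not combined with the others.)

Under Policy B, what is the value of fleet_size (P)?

Policy B (B := -35):
  K = 9
  X = 99
  B = -35
  G = 228 + 3·99 − 3·(-35) = 630
  P = 274 − 5·99 − 2·(-35) − 5·630 = -3301

-3301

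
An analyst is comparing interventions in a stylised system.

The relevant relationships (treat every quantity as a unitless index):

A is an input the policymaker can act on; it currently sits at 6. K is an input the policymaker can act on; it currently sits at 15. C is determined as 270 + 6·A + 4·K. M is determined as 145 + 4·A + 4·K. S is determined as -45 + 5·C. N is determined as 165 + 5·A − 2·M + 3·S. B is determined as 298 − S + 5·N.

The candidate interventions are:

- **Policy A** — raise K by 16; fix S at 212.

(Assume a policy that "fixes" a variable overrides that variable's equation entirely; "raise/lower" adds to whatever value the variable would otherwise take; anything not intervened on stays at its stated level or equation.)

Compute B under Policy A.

1311

Policy A (K + 16, S := 212):
  A = 6
  K = 15 + 16 = 31
  C = 270 + 6·6 + 4·31 = 430
  M = 145 + 4·6 + 4·31 = 293
  S = 212
  N = 165 + 5·6 − 2·293 + 3·212 = 245
  B = 298 − 212 + 5·245 = 1311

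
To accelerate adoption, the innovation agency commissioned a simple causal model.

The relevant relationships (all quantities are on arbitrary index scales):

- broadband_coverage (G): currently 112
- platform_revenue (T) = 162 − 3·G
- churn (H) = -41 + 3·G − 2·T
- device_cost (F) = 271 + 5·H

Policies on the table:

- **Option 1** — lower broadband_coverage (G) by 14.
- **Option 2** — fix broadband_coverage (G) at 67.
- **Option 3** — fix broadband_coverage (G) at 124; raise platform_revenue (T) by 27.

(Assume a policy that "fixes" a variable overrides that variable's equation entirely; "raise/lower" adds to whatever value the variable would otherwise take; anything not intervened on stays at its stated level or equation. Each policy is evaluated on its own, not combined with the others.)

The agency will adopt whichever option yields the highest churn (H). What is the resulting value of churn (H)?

697

Option 1 (G − 14):
  G = 112 − 14 = 98
  T = 162 − 3·98 = -132
  H = -41 + 3·98 − 2·(-132) = 517
Option 2 (G := 67):
  G = 67
  T = 162 − 3·67 = -39
  H = -41 + 3·67 − 2·(-39) = 238
Option 3 (G := 124, T + 27):
  G = 124
  T = 162 − 3·124 (+27 from intervention) = -183
  H = -41 + 3·124 − 2·(-183) = 697
Comparing — Option 1: H=517, Option 2: H=238, Option 3: H=697. Highest is 697 (Option 3).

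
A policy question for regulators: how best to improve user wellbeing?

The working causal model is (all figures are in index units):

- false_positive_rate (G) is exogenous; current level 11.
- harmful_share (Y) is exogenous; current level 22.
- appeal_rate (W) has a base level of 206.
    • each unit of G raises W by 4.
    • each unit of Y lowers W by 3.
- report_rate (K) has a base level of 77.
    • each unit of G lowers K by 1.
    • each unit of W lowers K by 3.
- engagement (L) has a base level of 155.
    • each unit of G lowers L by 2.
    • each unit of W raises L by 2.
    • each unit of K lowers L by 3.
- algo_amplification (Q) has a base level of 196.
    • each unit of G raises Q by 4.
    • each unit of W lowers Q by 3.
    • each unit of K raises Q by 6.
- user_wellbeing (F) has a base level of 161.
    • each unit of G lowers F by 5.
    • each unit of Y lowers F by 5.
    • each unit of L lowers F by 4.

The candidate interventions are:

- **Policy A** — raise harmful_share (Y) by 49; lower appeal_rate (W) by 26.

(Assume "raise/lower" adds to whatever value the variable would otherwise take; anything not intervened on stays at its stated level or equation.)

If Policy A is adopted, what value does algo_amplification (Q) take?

405

Policy A (Y + 49, W − 26):
  G = 11
  Y = 22 + 49 = 71
  W = 206 + 4·11 − 3·71 (−26 from intervention) = 11
  K = 77 − 11 − 3·11 = 33
  Q = 196 + 4·11 − 3·11 + 6·33 = 405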